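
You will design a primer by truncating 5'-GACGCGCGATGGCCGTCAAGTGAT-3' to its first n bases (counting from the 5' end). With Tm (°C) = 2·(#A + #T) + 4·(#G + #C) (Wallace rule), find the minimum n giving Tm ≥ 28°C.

First 7 bases: GACGCGC → Tm = 26°C (< 28°C)
First 8 bases: GACGCGCG → Tm = 30°C (≥ 28°C)
Since every base adds ≥2°C, Tm only increases with n, so the threshold is first crossed at n = 8.

n = 8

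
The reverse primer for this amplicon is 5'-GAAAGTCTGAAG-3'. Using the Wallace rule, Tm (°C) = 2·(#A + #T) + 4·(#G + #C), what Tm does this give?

34°C

A=5, C=1, G=4, T=2
AT pairs contribute 7, GC pairs contribute 5.
Tm = 2(7) + 4(5) = 14 + 20 = 34°C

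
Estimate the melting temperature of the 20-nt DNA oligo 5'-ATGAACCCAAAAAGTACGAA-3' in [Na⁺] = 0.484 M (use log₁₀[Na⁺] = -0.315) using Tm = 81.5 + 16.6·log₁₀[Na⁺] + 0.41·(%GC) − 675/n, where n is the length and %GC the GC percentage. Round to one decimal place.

56.9°C

Length n = 20. Counting bases: C=4, T=2, A=11, G=3
G+C = 7, so %GC = 7/20 × 100 = 35%
Salt term: 16.6 × (-0.315) = -5.229
GC term: 0.41 × 35 = 14.35; length term: −675/20 = −33.75
Tm = 81.5 + (-5.229) + 14.35 − 33.75 = 56.871 → 56.9°C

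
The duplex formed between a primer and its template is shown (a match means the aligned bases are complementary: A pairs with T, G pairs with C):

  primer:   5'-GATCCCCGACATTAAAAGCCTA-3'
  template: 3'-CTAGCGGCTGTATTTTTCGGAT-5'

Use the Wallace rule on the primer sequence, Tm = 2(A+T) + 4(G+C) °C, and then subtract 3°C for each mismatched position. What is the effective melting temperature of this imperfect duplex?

Primer base counts: A=8, T=4, G=3, C=7 → A+T=12, G+C=10
Perfect-match Tm = 2(12) + 4(10) = 24 + 40 = 64°C
Mismatches (positions where the bases are not complementary): 2 (at positions 5, 13)
Effective Tm = 64 − 2×3 = 64 − 6 = 58°C

58°C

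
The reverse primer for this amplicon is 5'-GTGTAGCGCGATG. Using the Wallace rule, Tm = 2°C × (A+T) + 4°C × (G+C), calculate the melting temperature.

42°C

Scanning the sequence gives C=2, G=6, A=2, T=3.
So N_AT = 5 and N_GC = 8.
Tm = 4·8 + 2·5 = 32 + 10 = 42°C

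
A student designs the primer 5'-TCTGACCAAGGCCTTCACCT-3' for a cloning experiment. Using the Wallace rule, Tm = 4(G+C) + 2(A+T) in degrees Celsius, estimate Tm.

Counting bases: T=5, A=4, C=8, G=3
A+T = 9, G+C = 11
Tm = 2(9) + 4(11) = 18 + 44 = 62°C

62°C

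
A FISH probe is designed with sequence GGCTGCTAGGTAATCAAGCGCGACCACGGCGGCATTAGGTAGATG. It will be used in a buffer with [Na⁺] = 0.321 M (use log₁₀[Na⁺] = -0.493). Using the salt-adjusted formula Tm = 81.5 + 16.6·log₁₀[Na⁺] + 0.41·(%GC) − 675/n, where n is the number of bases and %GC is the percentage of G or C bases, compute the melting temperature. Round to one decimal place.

Length n = 45. Counting bases: A=11, T=8, G=16, C=10
G+C = 26, so %GC = 26/45 × 100 = 57.778%
Salt term: 16.6 × (-0.493) = -8.184
GC term: 0.41 × 57.778 = 23.689; length term: −675/45 = −15
Tm = 81.5 + (-8.184) + 23.689 − 15 = 82.005 → 82.0°C

82.0°C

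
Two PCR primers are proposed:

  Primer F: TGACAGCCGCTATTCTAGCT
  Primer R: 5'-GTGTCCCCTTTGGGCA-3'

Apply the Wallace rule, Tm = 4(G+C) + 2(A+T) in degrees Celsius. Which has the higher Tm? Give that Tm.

Primer F: A+T=10, G+C=10 → Tm = 2(10)+4(10) = 60°C
Primer R: A+T=6, G+C=10 → Tm = 2(6)+4(10) = 52°C
60°C vs 52°C → primer F is higher.

Primer F, 60°C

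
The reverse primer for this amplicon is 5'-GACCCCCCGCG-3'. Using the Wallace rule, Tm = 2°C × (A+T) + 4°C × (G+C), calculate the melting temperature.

42°C

Counting bases: T=0, A=1, C=7, G=3
So N_AT = 1 and N_GC = 10.
Tm = 2(1) + 4(10) = 2 + 40 = 42°C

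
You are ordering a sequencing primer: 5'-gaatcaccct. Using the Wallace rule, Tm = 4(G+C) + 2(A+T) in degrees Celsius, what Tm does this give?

30°C

Counting bases: C=4, T=2, A=3, G=1
AT pairs contribute 5, GC pairs contribute 5.
Tm = 4·5 + 2·5 = 20 + 10 = 30°C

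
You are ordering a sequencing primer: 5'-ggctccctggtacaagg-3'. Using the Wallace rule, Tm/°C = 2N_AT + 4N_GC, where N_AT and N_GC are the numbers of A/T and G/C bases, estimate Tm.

56°C

Base counts: C=5, T=3, A=3, G=6
A+T = 6, G+C = 11
Tm = 2(6) + 4(11) = 12 + 44 = 56°C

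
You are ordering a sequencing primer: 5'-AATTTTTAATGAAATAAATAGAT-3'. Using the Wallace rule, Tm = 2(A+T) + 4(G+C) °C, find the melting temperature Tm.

50°C

Base counts: G=2, C=0, T=9, A=12
So N_AT = 21 and N_GC = 2.
Tm = 2×21 + 4×2 = 50°C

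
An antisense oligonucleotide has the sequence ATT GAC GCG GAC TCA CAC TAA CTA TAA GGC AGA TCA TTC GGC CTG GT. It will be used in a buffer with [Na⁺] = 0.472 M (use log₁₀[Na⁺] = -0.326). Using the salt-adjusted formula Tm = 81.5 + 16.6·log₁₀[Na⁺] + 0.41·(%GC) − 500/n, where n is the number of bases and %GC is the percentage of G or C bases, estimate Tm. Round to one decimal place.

Length n = 47. Scanning the sequence gives A=13, T=11, C=12, G=11.
G+C = 23, so %GC = 23/47 × 100 = 48.936%
Salt term: 16.6 × (-0.326) = -5.412
GC term: 0.41 × 48.936 = 20.064; length term: −500/47 = −10.638
Tm = 81.5 + (-5.412) + 20.064 − 10.638 = 85.514 → 85.5°C

85.5°C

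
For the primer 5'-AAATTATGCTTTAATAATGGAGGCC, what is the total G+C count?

Scanning the sequence gives G=5, T=8, A=9, C=3.
G+C = 5 + 3 = 8

8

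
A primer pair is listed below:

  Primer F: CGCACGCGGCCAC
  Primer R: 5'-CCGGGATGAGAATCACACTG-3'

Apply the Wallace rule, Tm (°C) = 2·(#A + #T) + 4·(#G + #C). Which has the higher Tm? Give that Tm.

Primer R, 62°C

Primer F: A+T=2, G+C=11 → Tm = 2(2)+4(11) = 48°C
Primer R: A+T=9, G+C=11 → Tm = 2(9)+4(11) = 62°C
48°C vs 62°C → primer R is higher.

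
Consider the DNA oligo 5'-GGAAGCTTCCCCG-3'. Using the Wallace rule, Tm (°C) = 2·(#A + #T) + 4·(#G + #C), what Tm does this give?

Scanning the sequence gives C=5, G=4, T=2, A=2.
So N_AT = 4 and N_GC = 9.
Tm = 4·9 + 2·4 = 36 + 8 = 44°C

44°C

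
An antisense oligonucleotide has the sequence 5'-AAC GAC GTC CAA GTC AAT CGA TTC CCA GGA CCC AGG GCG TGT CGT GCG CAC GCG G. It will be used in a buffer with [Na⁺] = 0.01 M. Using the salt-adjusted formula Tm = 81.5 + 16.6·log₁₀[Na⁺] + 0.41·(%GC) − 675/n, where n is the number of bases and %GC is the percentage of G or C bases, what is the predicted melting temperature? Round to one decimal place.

Length n = 55. Scanning the sequence gives T=8, G=17, C=18, A=12.
G+C = 35, so %GC = 35/55 × 100 = 63.636%
Salt term: 16.6 × (-2) = -33.2
GC term: 0.41 × 63.636 = 26.091; length term: −675/55 = −12.273
Tm = 81.5 + (-33.2) + 26.091 − 12.273 = 62.118 → 62.1°C

62.1°C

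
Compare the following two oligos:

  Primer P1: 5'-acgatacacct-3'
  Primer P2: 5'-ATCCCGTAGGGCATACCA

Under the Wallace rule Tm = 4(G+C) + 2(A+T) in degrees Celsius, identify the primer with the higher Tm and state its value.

Primer P2, 56°C

Primer P1: A+T=6, G+C=5 → Tm = 2(6)+4(5) = 32°C
Primer P2: A+T=8, G+C=10 → Tm = 2(8)+4(10) = 56°C
32°C vs 56°C → primer P2 is higher.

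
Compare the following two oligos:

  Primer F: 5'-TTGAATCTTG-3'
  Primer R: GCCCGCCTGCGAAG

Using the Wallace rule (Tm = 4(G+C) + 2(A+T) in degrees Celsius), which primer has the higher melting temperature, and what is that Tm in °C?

Primer R, 50°C

Primer F: A+T=7, G+C=3 → Tm = 2(7)+4(3) = 26°C
Primer R: A+T=3, G+C=11 → Tm = 2(3)+4(11) = 50°C
26°C vs 50°C → primer R is higher.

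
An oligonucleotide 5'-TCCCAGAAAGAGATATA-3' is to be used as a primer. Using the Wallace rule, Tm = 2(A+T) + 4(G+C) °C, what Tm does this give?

46°C

Scanning the sequence gives G=3, T=3, A=8, C=3.
A+T = 11, G+C = 6
Tm = 2×11 + 4×6 = 46°C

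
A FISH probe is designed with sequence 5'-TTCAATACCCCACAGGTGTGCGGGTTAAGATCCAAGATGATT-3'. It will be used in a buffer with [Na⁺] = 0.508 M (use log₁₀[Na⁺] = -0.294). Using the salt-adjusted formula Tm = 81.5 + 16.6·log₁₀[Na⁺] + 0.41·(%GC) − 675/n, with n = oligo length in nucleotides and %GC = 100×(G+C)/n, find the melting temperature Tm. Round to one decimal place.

Length n = 42. Base counts: T=11, A=12, G=10, C=9
G+C = 19, so %GC = 19/42 × 100 = 45.238%
Salt term: 16.6 × (-0.294) = -4.88
GC term: 0.41 × 45.238 = 18.548; length term: −675/42 = −16.071
Tm = 81.5 + (-4.88) + 18.548 − 16.071 = 79.097 → 79.1°C

79.1°C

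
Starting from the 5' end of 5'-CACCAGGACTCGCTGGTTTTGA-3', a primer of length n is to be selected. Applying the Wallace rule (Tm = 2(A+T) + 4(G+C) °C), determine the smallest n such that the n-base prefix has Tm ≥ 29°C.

n = 9

First 8 bases: CACCAGGA → Tm = 26°C (< 29°C)
First 9 bases: CACCAGGAC → Tm = 30°C (≥ 29°C)
Since every base adds ≥2°C, Tm only increases with n, so the threshold is first crossed at n = 9.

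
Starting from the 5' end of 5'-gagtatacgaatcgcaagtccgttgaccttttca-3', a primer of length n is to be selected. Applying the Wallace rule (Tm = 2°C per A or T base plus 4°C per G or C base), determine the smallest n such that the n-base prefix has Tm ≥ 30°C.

First 10 bases: GAGTATACGA → Tm = 28°C (< 30°C)
First 11 bases: GAGTATACGAA → Tm = 30°C (≥ 30°C)
Since every base adds ≥2°C, Tm only increases with n, so the threshold is first crossed at n = 11.

n = 11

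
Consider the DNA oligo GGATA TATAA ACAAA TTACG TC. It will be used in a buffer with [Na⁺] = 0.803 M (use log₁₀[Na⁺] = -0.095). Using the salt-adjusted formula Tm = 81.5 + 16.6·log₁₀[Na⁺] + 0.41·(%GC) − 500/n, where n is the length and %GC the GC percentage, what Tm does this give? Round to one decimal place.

68.4°C

Length n = 22. Counting bases: C=3, T=6, A=10, G=3
G+C = 6, so %GC = 6/22 × 100 = 27.273%
Salt term: 16.6 × (-0.095) = -1.577
GC term: 0.41 × 27.273 = 11.182; length term: −500/22 = −22.727
Tm = 81.5 + (-1.577) + 11.182 − 22.727 = 68.378 → 68.4°C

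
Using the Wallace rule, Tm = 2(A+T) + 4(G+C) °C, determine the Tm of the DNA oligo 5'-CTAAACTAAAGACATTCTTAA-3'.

52°C

Counting bases: G=1, C=4, A=10, T=6
A+T = 16, G+C = 5
Tm = 2×16 + 4×5 = 52°C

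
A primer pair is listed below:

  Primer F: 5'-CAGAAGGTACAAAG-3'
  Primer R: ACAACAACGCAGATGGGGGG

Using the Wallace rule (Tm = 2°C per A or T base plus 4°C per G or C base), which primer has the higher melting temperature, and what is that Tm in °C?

Primer R, 64°C

Primer F: A+T=8, G+C=6 → Tm = 2(8)+4(6) = 40°C
Primer R: A+T=8, G+C=12 → Tm = 2(8)+4(12) = 64°C
40°C vs 64°C → primer R is higher.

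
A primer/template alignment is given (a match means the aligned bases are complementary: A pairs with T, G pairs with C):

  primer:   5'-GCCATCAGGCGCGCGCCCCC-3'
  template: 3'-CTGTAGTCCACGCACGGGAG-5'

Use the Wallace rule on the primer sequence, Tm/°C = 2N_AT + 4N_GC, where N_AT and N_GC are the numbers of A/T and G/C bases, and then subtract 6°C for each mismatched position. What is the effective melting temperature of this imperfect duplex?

50°C

Primer base counts: A=2, T=1, G=6, C=11 → A+T=3, G+C=17
Perfect-match Tm = 2(3) + 4(17) = 6 + 68 = 74°C
Mismatches (positions where the bases are not complementary): 4 (at positions 2, 10, 14, 19)
Effective Tm = 74 − 4×6 = 74 − 24 = 50°C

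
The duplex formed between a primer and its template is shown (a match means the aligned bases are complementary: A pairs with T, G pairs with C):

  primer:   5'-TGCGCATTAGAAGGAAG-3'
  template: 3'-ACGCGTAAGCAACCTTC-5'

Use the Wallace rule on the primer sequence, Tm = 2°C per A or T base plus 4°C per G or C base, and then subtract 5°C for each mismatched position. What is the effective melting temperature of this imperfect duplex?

Primer base counts: A=6, T=3, G=6, C=2 → A+T=9, G+C=8
Perfect-match Tm = 2(9) + 4(8) = 18 + 32 = 50°C
Mismatches (positions where the bases are not complementary): 3 (at positions 9, 11, 12)
Effective Tm = 50 − 3×5 = 50 − 15 = 35°C

35°C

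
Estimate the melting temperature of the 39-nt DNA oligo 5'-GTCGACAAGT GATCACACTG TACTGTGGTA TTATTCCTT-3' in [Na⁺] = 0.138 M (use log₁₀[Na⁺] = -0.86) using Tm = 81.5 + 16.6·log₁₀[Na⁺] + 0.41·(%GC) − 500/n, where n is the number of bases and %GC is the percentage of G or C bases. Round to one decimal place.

71.2°C

Length n = 39. Counting bases: A=9, G=8, T=14, C=8
G+C = 16, so %GC = 16/39 × 100 = 41.026%
Salt term: 16.6 × (-0.86) = -14.276
GC term: 0.41 × 41.026 = 16.821; length term: −500/39 = −12.821
Tm = 81.5 + (-14.276) + 16.821 − 12.821 = 71.224 → 71.2°C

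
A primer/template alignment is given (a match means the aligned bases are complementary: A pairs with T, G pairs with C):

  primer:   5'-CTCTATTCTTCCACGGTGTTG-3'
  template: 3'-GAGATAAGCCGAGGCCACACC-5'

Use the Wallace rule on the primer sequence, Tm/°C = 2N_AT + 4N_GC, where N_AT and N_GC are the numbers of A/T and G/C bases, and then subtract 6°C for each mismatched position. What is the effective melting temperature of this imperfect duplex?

Primer base counts: A=2, T=9, G=4, C=6 → A+T=11, G+C=10
Perfect-match Tm = 2(11) + 4(10) = 22 + 40 = 62°C
Mismatches (positions where the bases are not complementary): 5 (at positions 9, 10, 12, 13, 20)
Effective Tm = 62 − 5×6 = 62 − 30 = 32°C

32°C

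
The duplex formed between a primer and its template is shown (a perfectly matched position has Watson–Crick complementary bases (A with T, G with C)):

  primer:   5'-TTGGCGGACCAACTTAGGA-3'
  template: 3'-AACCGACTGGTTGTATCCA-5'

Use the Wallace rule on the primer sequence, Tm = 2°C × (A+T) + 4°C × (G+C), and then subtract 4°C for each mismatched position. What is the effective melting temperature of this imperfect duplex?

Primer base counts: A=5, T=4, G=6, C=4 → A+T=9, G+C=10
Perfect-match Tm = 2(9) + 4(10) = 18 + 40 = 58°C
Mismatches (positions where the bases are not complementary): 3 (at positions 6, 14, 19)
Effective Tm = 58 − 3×4 = 58 − 12 = 46°C

46°C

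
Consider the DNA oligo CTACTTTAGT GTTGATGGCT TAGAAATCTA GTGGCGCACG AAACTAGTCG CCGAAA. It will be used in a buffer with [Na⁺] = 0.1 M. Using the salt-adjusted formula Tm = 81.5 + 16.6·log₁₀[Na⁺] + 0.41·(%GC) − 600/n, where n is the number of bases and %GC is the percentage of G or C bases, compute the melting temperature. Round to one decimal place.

72.5°C

Length n = 56. C=11, T=15, G=14, A=16
G+C = 25, so %GC = 25/56 × 100 = 44.643%
Salt term: 16.6 × (-1) = -16.6
GC term: 0.41 × 44.643 = 18.304; length term: −600/56 = −10.714
Tm = 81.5 + (-16.6) + 18.304 − 10.714 = 72.49 → 72.5°C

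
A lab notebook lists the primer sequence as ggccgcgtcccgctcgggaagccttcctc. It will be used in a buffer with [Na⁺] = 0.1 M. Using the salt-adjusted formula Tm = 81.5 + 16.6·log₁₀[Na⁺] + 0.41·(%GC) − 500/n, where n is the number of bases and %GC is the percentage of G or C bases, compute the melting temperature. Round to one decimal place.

78.8°C

Length n = 29. Scanning the sequence gives C=13, T=5, G=9, A=2.
G+C = 22, so %GC = 22/29 × 100 = 75.862%
Salt term: 16.6 × (-1) = -16.6
GC term: 0.41 × 75.862 = 31.103; length term: −500/29 = −17.241
Tm = 81.5 + (-16.6) + 31.103 − 17.241 = 78.762 → 78.8°C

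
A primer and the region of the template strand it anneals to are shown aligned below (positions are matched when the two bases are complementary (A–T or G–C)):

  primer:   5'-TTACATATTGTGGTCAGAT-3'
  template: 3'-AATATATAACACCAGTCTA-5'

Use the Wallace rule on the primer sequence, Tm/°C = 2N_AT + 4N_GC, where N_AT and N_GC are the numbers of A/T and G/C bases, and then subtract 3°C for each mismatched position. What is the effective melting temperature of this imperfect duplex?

Primer base counts: A=5, T=8, G=4, C=2 → A+T=13, G+C=6
Perfect-match Tm = 2(13) + 4(6) = 26 + 24 = 50°C
Mismatches (positions where the bases are not complementary): 1 (at position 4)
Effective Tm = 50 − 1×3 = 50 − 3 = 47°C

47°C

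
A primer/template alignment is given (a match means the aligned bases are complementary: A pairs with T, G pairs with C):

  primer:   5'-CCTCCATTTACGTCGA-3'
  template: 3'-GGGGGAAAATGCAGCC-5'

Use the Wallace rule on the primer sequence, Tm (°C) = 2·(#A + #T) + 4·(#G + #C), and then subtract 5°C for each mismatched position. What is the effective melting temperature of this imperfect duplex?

Primer base counts: A=3, T=5, G=2, C=6 → A+T=8, G+C=8
Perfect-match Tm = 2(8) + 4(8) = 16 + 32 = 48°C
Mismatches (positions where the bases are not complementary): 3 (at positions 3, 6, 16)
Effective Tm = 48 − 3×5 = 48 − 15 = 33°C

33°C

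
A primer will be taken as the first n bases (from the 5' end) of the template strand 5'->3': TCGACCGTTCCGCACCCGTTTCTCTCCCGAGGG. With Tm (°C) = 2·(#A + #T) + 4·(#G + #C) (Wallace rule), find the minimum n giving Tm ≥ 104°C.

First 31 bases: TCGACCGTTCCGCACCCGTTTCTCTCCCGAG → Tm = 102°C (< 104°C)
First 32 bases: TCGACCGTTCCGCACCCGTTTCTCTCCCGAGG → Tm = 106°C (≥ 104°C)
Each additional base adds 2°C (A/T) or 4°C (G/C), so Tm is non-decreasing in n; n = 32 is the first length to reach 104°C.

n = 32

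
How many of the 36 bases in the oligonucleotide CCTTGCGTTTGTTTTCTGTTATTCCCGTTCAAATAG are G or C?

A=5, T=17, G=6, C=8
Total G or C: 6 + 8 = 14

14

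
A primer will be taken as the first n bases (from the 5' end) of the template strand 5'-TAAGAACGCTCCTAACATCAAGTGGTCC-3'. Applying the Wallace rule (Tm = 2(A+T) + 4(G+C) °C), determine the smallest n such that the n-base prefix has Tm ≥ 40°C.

First 13 bases: TAAGAACGCTCCT → Tm = 38°C (< 40°C)
First 14 bases: TAAGAACGCTCCTA → Tm = 40°C (≥ 40°C)
Each additional base adds 2°C (A/T) or 4°C (G/C), so Tm is non-decreasing in n; n = 14 is the first length to reach 40°C.

n = 14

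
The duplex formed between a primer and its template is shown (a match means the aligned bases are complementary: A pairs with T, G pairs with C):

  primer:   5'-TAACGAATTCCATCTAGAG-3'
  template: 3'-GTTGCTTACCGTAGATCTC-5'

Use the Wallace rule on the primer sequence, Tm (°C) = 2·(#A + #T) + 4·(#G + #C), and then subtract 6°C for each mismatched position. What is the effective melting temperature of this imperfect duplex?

Primer base counts: A=7, T=5, G=3, C=4 → A+T=12, G+C=7
Perfect-match Tm = 2(12) + 4(7) = 24 + 28 = 52°C
Mismatches (positions where the bases are not complementary): 3 (at positions 1, 9, 10)
Effective Tm = 52 − 3×6 = 52 − 18 = 34°C

34°C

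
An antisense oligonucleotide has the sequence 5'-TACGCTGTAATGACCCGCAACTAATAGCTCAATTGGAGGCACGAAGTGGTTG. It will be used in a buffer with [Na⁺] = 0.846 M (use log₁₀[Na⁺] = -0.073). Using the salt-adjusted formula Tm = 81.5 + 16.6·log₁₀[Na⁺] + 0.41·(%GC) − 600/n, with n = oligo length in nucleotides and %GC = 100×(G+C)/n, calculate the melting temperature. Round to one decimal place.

Length n = 52. Scanning the sequence gives T=12, C=11, A=15, G=14.
G+C = 25, so %GC = 25/52 × 100 = 48.077%
Salt term: 16.6 × (-0.073) = -1.212
GC term: 0.41 × 48.077 = 19.712; length term: −600/52 = −11.538
Tm = 81.5 + (-1.212) + 19.712 − 11.538 = 88.462 → 88.5°C

88.5°C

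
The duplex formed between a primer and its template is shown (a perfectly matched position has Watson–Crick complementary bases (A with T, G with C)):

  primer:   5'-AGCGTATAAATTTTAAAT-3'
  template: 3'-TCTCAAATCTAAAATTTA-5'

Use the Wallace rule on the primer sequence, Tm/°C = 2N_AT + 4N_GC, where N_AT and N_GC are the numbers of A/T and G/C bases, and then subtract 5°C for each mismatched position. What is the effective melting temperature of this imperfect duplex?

Primer base counts: A=8, T=7, G=2, C=1 → A+T=15, G+C=3
Perfect-match Tm = 2(15) + 4(3) = 30 + 12 = 42°C
Mismatches (positions where the bases are not complementary): 3 (at positions 3, 6, 9)
Effective Tm = 42 − 3×5 = 42 − 15 = 27°C

27°C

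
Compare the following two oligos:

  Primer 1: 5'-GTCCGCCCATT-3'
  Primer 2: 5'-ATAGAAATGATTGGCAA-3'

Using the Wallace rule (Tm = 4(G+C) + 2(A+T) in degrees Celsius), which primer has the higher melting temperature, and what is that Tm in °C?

Primer 1: A+T=4, G+C=7 → Tm = 2(4)+4(7) = 36°C
Primer 2: A+T=12, G+C=5 → Tm = 2(12)+4(5) = 44°C
36°C vs 44°C → primer 2 is higher.

Primer 2, 44°C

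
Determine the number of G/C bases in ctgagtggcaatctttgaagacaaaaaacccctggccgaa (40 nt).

19

C=10, T=7, G=9, A=14
Total G or C: 9 + 10 = 19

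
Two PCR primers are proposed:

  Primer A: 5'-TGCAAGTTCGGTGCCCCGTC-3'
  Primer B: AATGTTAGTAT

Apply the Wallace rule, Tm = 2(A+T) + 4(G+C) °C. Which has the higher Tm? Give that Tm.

Primer A: A+T=7, G+C=13 → Tm = 2(7)+4(13) = 66°C
Primer B: A+T=9, G+C=2 → Tm = 2(9)+4(2) = 26°C
66°C vs 26°C → primer A is higher.

Primer A, 66°C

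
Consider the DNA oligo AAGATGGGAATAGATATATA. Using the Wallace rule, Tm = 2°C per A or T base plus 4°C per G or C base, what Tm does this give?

50°C

C=0, G=5, T=5, A=10
AT pairs contribute 15, GC pairs contribute 5.
Tm = 2(15) + 4(5) = 30 + 20 = 50°C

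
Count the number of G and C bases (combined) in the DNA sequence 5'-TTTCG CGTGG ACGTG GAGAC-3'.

12

Base counts: C=4, T=5, G=8, A=3
G+C = 8 + 4 = 12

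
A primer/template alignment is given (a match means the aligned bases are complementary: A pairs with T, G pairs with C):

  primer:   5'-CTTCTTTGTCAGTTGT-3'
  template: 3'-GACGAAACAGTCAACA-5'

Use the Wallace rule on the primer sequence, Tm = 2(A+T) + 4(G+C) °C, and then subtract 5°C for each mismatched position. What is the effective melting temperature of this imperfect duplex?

Primer base counts: A=1, T=9, G=3, C=3 → A+T=10, G+C=6
Perfect-match Tm = 2(10) + 4(6) = 20 + 24 = 44°C
Mismatches (positions where the bases are not complementary): 1 (at position 3)
Effective Tm = 44 − 1×5 = 44 − 5 = 39°C

39°C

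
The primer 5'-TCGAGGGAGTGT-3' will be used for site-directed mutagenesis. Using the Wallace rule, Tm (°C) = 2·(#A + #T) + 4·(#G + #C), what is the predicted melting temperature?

T=3, C=1, A=2, G=6
So N_AT = 5 and N_GC = 7.
Tm = 4·7 + 2·5 = 28 + 10 = 38°C

38°C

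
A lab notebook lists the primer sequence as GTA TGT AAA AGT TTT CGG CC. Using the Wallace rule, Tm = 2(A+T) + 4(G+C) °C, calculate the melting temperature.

56°C

Base counts: T=7, C=3, A=5, G=5
AT pairs contribute 12, GC pairs contribute 8.
Tm = 2×12 + 4×8 = 56°C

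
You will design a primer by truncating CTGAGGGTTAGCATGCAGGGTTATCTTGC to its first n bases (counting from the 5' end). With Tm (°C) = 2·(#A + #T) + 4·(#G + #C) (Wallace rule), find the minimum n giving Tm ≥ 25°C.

n = 8

First 7 bases: CTGAGGG → Tm = 24°C (< 25°C)
First 8 bases: CTGAGGGT → Tm = 26°C (≥ 25°C)
Since every base adds ≥2°C, Tm only increases with n, so the threshold is first crossed at n = 8.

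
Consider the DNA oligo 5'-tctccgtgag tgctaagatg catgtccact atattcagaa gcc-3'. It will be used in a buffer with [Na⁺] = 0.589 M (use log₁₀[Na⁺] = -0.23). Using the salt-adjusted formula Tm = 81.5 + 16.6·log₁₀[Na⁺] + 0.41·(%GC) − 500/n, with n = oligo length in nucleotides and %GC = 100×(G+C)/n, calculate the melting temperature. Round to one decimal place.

85.1°C

Length n = 43. Counting bases: C=11, G=9, T=12, A=11
G+C = 20, so %GC = 20/43 × 100 = 46.512%
Salt term: 16.6 × (-0.23) = -3.818
GC term: 0.41 × 46.512 = 19.07; length term: −500/43 = −11.628
Tm = 81.5 + (-3.818) + 19.07 − 11.628 = 85.124 → 85.1°C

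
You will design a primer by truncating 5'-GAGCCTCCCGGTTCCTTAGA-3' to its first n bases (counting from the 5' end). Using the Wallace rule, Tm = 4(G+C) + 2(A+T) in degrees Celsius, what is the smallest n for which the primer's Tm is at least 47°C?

n = 14

First 13 bases: GAGCCTCCCGGTT → Tm = 44°C (< 47°C)
First 14 bases: GAGCCTCCCGGTTC → Tm = 48°C (≥ 47°C)
Since every base adds ≥2°C, Tm only increases with n, so the threshold is first crossed at n = 14.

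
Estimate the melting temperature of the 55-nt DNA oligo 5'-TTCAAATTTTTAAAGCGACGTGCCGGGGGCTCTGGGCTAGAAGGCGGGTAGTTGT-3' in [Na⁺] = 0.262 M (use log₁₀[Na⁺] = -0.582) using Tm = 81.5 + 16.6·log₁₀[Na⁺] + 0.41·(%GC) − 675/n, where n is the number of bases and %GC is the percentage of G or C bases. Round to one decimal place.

81.2°C

Length n = 55. Base counts: G=20, A=11, T=15, C=9
G+C = 29, so %GC = 29/55 × 100 = 52.727%
Salt term: 16.6 × (-0.582) = -9.661
GC term: 0.41 × 52.727 = 21.618; length term: −675/55 = −12.273
Tm = 81.5 + (-9.661) + 21.618 − 12.273 = 81.184 → 81.2°C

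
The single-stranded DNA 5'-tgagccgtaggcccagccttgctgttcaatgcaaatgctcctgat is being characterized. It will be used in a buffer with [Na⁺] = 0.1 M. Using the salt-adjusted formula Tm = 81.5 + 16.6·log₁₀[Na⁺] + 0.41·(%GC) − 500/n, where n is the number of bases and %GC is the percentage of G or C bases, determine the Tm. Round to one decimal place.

Length n = 45. Counting bases: A=9, T=12, C=13, G=11
G+C = 24, so %GC = 24/45 × 100 = 53.333%
Salt term: 16.6 × (-1) = -16.6
GC term: 0.41 × 53.333 = 21.867; length term: −500/45 = −11.111
Tm = 81.5 + (-16.6) + 21.867 − 11.111 = 75.656 → 75.7°C

75.7°C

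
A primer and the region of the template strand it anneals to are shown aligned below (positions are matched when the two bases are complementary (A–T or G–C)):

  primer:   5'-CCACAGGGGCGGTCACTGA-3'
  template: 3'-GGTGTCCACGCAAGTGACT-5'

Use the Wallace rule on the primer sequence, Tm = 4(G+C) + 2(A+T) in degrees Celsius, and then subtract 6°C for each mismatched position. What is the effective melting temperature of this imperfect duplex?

Primer base counts: A=4, T=2, G=7, C=6 → A+T=6, G+C=13
Perfect-match Tm = 2(6) + 4(13) = 12 + 52 = 64°C
Mismatches (positions where the bases are not complementary): 2 (at positions 8, 12)
Effective Tm = 64 − 2×6 = 64 − 12 = 52°C

52°C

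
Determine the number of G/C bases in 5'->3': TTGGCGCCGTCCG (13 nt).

10

Base counts: C=5, T=3, G=5, A=0
Total G or C: 5 + 5 = 10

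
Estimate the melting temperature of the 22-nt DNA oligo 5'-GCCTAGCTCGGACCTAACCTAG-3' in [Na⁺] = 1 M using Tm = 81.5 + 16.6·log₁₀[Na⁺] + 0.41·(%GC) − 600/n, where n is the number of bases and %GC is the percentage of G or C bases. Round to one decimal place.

78.5°C

Length n = 22. Base counts: T=4, A=5, C=8, G=5
G+C = 13, so %GC = 13/22 × 100 = 59.091%
Salt term: 16.6 × (0) = 0
GC term: 0.41 × 59.091 = 24.227; length term: −600/22 = −27.273
Tm = 81.5 + (0) + 24.227 − 27.273 = 78.454 → 78.5°C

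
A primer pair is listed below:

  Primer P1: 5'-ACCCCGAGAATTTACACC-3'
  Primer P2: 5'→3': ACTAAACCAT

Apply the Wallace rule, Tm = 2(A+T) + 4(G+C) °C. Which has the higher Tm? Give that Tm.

Primer P1, 54°C

Primer P1: A+T=9, G+C=9 → Tm = 2(9)+4(9) = 54°C
Primer P2: A+T=7, G+C=3 → Tm = 2(7)+4(3) = 26°C
54°C vs 26°C → primer P1 is higher.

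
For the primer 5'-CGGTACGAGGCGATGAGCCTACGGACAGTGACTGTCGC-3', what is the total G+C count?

24

Base counts: C=10, T=6, A=8, G=14
Total G or C: 14 + 10 = 24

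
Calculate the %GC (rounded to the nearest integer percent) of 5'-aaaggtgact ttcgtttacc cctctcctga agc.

Scanning the sequence gives T=10, A=7, G=6, C=10.
G+C = 6 + 10 = 16 out of 33 bases
%GC = 16/33 × 100 = 48.48% ≈ 48%

48%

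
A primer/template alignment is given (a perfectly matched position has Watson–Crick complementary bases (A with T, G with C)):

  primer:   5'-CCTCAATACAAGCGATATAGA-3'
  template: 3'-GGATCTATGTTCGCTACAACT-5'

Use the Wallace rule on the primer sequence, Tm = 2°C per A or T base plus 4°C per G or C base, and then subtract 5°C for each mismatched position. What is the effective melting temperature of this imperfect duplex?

38°C

Primer base counts: A=9, T=4, G=3, C=5 → A+T=13, G+C=8
Perfect-match Tm = 2(13) + 4(8) = 26 + 32 = 58°C
Mismatches (positions where the bases are not complementary): 4 (at positions 4, 5, 17, 19)
Effective Tm = 58 − 4×5 = 58 − 20 = 38°C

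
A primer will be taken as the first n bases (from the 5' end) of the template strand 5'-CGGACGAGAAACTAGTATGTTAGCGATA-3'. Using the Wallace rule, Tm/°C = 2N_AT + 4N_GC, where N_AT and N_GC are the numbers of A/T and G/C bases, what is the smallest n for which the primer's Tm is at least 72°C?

First 24 bases: CGGACGAGAAACTAGTATGTTAGC → Tm = 70°C (< 72°C)
First 25 bases: CGGACGAGAAACTAGTATGTTAGCG → Tm = 74°C (≥ 72°C)
Since every base adds ≥2°C, Tm only increases with n, so the threshold is first crossed at n = 25.

n = 25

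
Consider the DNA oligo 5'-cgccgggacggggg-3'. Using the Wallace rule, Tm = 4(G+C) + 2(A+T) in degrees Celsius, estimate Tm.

A=1, C=4, G=9, T=0
A+T = 1, G+C = 13
Tm = 2×1 + 4×13 = 54°C

54°C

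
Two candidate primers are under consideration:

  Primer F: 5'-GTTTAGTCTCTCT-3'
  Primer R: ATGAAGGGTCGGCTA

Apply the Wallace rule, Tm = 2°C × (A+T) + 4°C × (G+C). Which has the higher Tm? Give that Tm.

Primer F: A+T=8, G+C=5 → Tm = 2(8)+4(5) = 36°C
Primer R: A+T=7, G+C=8 → Tm = 2(7)+4(8) = 46°C
36°C vs 46°C → primer R is higher.

Primer R, 46°C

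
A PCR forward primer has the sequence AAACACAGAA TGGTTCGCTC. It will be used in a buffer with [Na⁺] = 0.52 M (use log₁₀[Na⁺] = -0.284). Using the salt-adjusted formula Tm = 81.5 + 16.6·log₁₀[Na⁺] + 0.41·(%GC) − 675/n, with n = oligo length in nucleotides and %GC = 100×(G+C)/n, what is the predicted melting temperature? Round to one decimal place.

Length n = 20. Counting bases: A=7, C=5, T=4, G=4
G+C = 9, so %GC = 9/20 × 100 = 45%
Salt term: 16.6 × (-0.284) = -4.714
GC term: 0.41 × 45 = 18.45; length term: −675/20 = −33.75
Tm = 81.5 + (-4.714) + 18.45 − 33.75 = 61.486 → 61.5°C

61.5°C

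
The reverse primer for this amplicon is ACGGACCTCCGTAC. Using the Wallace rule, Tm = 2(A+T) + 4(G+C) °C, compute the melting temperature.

46°C

G=3, T=2, C=6, A=3
AT pairs contribute 5, GC pairs contribute 9.
Tm = 2(5) + 4(9) = 10 + 36 = 46°C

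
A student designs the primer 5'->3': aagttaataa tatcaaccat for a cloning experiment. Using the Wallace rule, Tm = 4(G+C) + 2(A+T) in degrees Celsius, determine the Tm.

48°C

Counting bases: A=10, C=3, G=1, T=6
So N_AT = 16 and N_GC = 4.
Tm = 2×16 + 4×4 = 48°C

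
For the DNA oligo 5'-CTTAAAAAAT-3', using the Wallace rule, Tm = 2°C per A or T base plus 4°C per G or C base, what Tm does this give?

22°C

Base counts: A=6, T=3, G=0, C=1
AT pairs contribute 9, GC pairs contribute 1.
Tm = 2×9 + 4×1 = 22°C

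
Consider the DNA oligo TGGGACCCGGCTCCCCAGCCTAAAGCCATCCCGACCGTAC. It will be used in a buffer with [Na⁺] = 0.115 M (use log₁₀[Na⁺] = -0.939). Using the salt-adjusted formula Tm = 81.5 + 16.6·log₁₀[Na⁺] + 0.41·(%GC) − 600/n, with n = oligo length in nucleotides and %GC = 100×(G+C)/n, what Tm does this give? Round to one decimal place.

78.6°C

Length n = 40. Scanning the sequence gives C=18, T=5, G=9, A=8.
G+C = 27, so %GC = 27/40 × 100 = 67.5%
Salt term: 16.6 × (-0.939) = -15.587
GC term: 0.41 × 67.5 = 27.675; length term: −600/40 = −15
Tm = 81.5 + (-15.587) + 27.675 − 15 = 78.588 → 78.6°C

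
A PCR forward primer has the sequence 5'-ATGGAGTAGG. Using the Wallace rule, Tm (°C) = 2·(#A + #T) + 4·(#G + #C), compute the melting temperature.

30°C

Scanning the sequence gives G=5, A=3, C=0, T=2.
AT pairs contribute 5, GC pairs contribute 5.
Tm = 2×5 + 4×5 = 30°C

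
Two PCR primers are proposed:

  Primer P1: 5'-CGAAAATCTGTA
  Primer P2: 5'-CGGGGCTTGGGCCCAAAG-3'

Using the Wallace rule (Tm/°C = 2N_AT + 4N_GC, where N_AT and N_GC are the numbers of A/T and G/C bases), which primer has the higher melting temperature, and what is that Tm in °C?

Primer P2, 62°C

Primer P1: A+T=8, G+C=4 → Tm = 2(8)+4(4) = 32°C
Primer P2: A+T=5, G+C=13 → Tm = 2(5)+4(13) = 62°C
32°C vs 62°C → primer P2 is higher.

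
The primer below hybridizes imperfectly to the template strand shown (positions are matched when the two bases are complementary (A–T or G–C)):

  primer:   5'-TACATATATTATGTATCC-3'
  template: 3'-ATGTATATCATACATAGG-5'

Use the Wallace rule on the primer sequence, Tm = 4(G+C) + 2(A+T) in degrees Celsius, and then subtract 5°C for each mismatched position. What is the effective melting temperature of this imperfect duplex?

39°C

Primer base counts: A=6, T=8, G=1, C=3 → A+T=14, G+C=4
Perfect-match Tm = 2(14) + 4(4) = 28 + 16 = 44°C
Mismatches (positions where the bases are not complementary): 1 (at position 9)
Effective Tm = 44 − 1×5 = 44 − 5 = 39°C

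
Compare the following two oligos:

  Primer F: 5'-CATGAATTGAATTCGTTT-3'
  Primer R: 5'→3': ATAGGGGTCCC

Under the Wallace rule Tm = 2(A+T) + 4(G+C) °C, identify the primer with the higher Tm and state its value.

Primer F: A+T=13, G+C=5 → Tm = 2(13)+4(5) = 46°C
Primer R: A+T=4, G+C=7 → Tm = 2(4)+4(7) = 36°C
46°C vs 36°C → primer F is higher.

Primer F, 46°C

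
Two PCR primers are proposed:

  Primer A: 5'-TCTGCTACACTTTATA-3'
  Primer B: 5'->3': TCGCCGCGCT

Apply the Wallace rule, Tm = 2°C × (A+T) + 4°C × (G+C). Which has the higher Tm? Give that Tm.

Primer A, 42°C

Primer A: A+T=11, G+C=5 → Tm = 2(11)+4(5) = 42°C
Primer B: A+T=2, G+C=8 → Tm = 2(2)+4(8) = 36°C
42°C vs 36°C → primer A is higher.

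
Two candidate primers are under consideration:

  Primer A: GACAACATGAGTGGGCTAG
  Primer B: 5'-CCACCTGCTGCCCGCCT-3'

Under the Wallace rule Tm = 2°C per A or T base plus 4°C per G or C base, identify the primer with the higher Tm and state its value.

Primer B, 60°C

Primer A: A+T=9, G+C=10 → Tm = 2(9)+4(10) = 58°C
Primer B: A+T=4, G+C=13 → Tm = 2(4)+4(13) = 60°C
58°C vs 60°C → primer B is higher.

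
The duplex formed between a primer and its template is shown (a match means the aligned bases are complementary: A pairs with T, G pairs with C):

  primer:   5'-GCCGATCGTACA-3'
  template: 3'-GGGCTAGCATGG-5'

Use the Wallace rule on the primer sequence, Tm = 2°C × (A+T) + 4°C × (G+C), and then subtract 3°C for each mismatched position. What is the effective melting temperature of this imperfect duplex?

32°C

Primer base counts: A=3, T=2, G=3, C=4 → A+T=5, G+C=7
Perfect-match Tm = 2(5) + 4(7) = 10 + 28 = 38°C
Mismatches (positions where the bases are not complementary): 2 (at positions 1, 12)
Effective Tm = 38 − 2×3 = 38 − 6 = 32°C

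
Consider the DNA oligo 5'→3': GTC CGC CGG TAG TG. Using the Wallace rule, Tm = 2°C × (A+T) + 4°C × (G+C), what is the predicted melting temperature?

Counting bases: A=1, T=3, G=6, C=4
AT pairs contribute 4, GC pairs contribute 10.
Tm = 2(4) + 4(10) = 8 + 40 = 48°C

48°C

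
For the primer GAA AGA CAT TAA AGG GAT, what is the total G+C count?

Base counts: C=1, A=9, G=5, T=3
Total G or C: 5 + 1 = 6

6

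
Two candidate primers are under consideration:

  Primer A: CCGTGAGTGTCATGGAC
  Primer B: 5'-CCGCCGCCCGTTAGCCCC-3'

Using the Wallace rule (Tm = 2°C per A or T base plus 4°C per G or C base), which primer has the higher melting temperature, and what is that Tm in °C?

Primer B, 66°C

Primer A: A+T=7, G+C=10 → Tm = 2(7)+4(10) = 54°C
Primer B: A+T=3, G+C=15 → Tm = 2(3)+4(15) = 66°C
54°C vs 66°C → primer B is higher.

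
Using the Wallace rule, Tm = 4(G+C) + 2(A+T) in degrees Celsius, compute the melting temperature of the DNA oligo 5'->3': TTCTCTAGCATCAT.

Counting bases: G=1, A=3, T=6, C=4
AT pairs contribute 9, GC pairs contribute 5.
Tm = 2(9) + 4(5) = 18 + 20 = 38°C

38°C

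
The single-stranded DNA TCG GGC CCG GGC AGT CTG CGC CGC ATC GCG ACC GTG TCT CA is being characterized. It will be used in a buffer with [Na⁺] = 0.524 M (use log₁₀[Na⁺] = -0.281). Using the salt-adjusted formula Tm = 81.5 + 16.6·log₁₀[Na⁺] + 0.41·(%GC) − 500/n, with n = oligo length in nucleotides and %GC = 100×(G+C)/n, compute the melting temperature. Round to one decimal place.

Length n = 41. Scanning the sequence gives T=7, C=16, G=14, A=4.
G+C = 30, so %GC = 30/41 × 100 = 73.171%
Salt term: 16.6 × (-0.281) = -4.665
GC term: 0.41 × 73.171 = 30; length term: −500/41 = −12.195
Tm = 81.5 + (-4.665) + 30 − 12.195 = 94.64 → 94.6°C

94.6°C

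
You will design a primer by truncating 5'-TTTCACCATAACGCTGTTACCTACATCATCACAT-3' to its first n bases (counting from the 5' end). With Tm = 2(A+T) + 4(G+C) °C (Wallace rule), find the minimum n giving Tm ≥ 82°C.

First 29 bases: TTTCACCATAACGCTGTTACCTACATCAT → Tm = 80°C (< 82°C)
First 30 bases: TTTCACCATAACGCTGTTACCTACATCATC → Tm = 84°C (≥ 82°C)
Each additional base adds 2°C (A/T) or 4°C (G/C), so Tm is non-decreasing in n; n = 30 is the first length to reach 82°C.

n = 30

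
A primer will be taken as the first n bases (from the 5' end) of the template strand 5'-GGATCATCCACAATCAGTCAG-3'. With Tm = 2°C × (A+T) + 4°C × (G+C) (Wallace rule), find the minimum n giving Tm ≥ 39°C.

n = 14

First 13 bases: GGATCATCCACAA → Tm = 38°C (< 39°C)
First 14 bases: GGATCATCCACAAT → Tm = 40°C (≥ 39°C)
Since every base adds ≥2°C, Tm only increases with n, so the threshold is first crossed at n = 14.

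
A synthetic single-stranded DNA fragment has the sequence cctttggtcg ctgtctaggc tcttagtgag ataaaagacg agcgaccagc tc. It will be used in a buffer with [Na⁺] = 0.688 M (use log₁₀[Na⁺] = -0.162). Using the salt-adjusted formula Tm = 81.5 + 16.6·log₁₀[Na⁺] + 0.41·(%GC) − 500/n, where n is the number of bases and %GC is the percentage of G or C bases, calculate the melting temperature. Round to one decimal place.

Length n = 52. Counting bases: A=12, C=13, T=13, G=14
G+C = 27, so %GC = 27/52 × 100 = 51.923%
Salt term: 16.6 × (-0.162) = -2.689
GC term: 0.41 × 51.923 = 21.288; length term: −500/52 = −9.615
Tm = 81.5 + (-2.689) + 21.288 − 9.615 = 90.484 → 90.5°C

90.5°C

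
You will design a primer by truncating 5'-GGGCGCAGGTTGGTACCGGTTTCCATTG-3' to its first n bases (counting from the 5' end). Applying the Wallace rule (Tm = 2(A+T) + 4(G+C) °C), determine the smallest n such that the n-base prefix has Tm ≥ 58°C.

n = 17

First 16 bases: GGGCGCAGGTTGGTAC → Tm = 54°C (< 58°C)
First 17 bases: GGGCGCAGGTTGGTACC → Tm = 58°C (≥ 58°C)
Since every base adds ≥2°C, Tm only increases with n, so the threshold is first crossed at n = 17.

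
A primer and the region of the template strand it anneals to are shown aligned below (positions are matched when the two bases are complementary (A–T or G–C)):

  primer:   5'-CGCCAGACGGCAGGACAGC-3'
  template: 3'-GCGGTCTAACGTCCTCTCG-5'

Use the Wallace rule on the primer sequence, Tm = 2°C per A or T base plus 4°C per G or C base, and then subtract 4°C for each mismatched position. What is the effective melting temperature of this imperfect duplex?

Primer base counts: A=5, T=0, G=7, C=7 → A+T=5, G+C=14
Perfect-match Tm = 2(5) + 4(14) = 10 + 56 = 66°C
Mismatches (positions where the bases are not complementary): 3 (at positions 8, 9, 16)
Effective Tm = 66 − 3×4 = 66 − 12 = 54°C

54°C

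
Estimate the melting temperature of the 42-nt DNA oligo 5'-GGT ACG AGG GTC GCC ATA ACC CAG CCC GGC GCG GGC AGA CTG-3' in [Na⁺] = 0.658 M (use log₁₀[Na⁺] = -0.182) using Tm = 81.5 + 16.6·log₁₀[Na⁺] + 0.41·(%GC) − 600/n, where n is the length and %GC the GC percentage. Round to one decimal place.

Length n = 42. T=4, C=14, A=8, G=16
G+C = 30, so %GC = 30/42 × 100 = 71.429%
Salt term: 16.6 × (-0.182) = -3.021
GC term: 0.41 × 71.429 = 29.286; length term: −600/42 = −14.286
Tm = 81.5 + (-3.021) + 29.286 − 14.286 = 93.479 → 93.5°C

93.5°C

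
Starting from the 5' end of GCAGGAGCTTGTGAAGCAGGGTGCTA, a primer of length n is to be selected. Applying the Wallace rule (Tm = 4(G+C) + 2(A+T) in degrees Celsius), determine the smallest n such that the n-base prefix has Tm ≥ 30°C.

n = 9

First 8 bases: GCAGGAGC → Tm = 28°C (< 30°C)
First 9 bases: GCAGGAGCT → Tm = 30°C (≥ 30°C)
Each additional base adds 2°C (A/T) or 4°C (G/C), so Tm is non-decreasing in n; n = 9 is the first length to reach 30°C.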